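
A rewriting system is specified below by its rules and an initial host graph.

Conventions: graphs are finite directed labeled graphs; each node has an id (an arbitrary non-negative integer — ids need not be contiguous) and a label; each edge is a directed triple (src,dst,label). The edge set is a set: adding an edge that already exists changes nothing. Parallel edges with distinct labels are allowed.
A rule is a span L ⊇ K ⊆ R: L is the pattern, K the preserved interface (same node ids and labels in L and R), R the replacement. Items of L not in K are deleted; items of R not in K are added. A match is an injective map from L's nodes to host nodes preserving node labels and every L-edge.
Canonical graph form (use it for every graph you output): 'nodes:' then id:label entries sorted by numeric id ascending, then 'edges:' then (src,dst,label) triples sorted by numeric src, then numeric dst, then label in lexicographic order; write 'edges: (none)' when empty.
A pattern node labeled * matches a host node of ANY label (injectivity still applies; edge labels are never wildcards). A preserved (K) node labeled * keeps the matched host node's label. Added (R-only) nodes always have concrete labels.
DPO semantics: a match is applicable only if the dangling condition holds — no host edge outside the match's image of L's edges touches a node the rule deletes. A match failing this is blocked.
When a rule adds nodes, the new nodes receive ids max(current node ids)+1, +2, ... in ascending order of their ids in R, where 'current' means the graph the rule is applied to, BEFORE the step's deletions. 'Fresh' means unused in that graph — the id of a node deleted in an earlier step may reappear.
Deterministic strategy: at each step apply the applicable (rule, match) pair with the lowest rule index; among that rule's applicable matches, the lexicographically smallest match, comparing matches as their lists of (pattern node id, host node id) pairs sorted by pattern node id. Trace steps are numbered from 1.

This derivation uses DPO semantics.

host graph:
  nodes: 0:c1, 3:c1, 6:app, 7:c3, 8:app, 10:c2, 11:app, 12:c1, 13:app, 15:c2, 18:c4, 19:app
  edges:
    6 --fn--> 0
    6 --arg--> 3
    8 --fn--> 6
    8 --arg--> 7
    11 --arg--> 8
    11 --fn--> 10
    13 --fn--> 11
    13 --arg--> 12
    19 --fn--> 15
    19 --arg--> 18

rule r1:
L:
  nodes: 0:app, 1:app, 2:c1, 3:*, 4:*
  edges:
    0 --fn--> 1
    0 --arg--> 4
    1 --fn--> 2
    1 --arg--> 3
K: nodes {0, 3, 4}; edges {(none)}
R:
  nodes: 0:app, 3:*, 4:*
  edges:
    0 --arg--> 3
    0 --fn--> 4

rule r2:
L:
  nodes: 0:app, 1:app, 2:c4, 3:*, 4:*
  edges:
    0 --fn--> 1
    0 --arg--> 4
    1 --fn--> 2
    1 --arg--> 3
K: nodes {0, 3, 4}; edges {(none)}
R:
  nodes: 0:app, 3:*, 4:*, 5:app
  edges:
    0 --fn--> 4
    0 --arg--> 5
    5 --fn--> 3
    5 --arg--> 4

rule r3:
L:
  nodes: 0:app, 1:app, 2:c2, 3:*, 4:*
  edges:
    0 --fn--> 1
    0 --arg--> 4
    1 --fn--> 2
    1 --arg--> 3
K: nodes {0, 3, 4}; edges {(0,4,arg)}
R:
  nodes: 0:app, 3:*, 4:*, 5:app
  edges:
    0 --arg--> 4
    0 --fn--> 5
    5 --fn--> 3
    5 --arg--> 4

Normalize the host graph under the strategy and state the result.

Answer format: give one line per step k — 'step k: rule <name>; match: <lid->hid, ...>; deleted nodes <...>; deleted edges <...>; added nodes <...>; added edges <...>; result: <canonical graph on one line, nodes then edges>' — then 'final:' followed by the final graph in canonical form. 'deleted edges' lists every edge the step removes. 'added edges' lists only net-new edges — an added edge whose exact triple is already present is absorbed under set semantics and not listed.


step 1: rule r1; match: 0->8, 1->6, 2->0, 3->3, 4->7; deleted nodes 0, 6; deleted edges (6,0,fn); (6,3,arg); (8,6,fn); (8,7,arg); added nodes (none); added edges (8,3,arg); (8,7,fn); result: nodes: 3:c1, 7:c3, 8:app, 10:c2, 11:app, 12:c1, 13:app, 15:c2, 18:c4, 19:app edges: (8,3,arg); (8,7,fn); (11,8,arg); (11,10,fn); (13,11,fn); (13,12,arg); (19,15,fn); (19,18,arg)
step 2: rule r3; match: 0->13, 1->11, 2->10, 3->8, 4->12; deleted nodes 10, 11; deleted edges (11,8,arg); (11,10,fn); (13,11,fn); added nodes 20; added edges (13,20,fn); (20,8,fn); (20,12,arg); result: nodes: 3:c1, 7:c3, 8:app, 12:c1, 13:app, 15:c2, 18:c4, 19:app, 20:app edges: (8,3,arg); (8,7,fn); (13,12,arg); (13,20,fn); (19,15,fn); (19,18,arg); (20,8,fn); (20,12,arg)
final:
nodes: 3:c1, 7:c3, 8:app, 12:c1, 13:app, 15:c2, 18:c4, 19:app, 20:app
edges: (8,3,arg); (8,7,fn); (13,12,arg); (13,20,fn); (19,15,fn); (19,18,arg); (20,8,fn); (20,12,arg)


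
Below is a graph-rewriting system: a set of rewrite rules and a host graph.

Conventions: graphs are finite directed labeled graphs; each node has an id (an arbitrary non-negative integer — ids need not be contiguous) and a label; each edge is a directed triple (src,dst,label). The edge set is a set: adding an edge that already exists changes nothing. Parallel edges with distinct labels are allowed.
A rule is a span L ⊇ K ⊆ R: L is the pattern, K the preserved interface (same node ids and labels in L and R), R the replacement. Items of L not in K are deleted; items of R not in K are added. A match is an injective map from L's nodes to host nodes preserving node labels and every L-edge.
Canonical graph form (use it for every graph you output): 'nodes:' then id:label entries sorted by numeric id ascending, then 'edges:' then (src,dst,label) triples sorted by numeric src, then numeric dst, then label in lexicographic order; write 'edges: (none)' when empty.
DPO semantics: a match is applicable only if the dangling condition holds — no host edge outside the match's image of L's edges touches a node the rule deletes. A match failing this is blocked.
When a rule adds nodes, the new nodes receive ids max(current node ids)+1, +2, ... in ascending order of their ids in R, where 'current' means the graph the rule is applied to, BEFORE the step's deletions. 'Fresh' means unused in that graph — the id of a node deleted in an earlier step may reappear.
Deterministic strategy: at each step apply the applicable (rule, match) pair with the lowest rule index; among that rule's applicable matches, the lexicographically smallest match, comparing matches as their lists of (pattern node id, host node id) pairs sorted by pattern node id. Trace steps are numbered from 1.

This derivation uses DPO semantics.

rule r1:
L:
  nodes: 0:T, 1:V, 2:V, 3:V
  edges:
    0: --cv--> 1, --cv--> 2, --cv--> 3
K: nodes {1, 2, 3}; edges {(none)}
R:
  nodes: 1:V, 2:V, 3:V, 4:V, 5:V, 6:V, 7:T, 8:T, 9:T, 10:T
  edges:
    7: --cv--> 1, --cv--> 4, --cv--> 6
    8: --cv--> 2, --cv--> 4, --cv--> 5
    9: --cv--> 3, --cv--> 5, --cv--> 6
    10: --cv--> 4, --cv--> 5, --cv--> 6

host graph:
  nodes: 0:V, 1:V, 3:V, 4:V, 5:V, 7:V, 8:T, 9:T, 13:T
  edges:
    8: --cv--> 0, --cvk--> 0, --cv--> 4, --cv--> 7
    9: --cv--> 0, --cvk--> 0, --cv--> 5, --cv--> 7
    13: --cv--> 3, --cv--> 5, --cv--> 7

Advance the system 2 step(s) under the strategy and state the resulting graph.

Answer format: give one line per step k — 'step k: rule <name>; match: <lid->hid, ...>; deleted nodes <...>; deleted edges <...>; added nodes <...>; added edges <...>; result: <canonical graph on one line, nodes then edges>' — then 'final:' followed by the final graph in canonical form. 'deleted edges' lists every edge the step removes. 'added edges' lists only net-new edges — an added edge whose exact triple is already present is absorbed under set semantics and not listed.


step 1: rule r1; match: 0->13, 1->3, 2->5, 3->7; deleted nodes 13; deleted edges (13,3,cv); (13,5,cv); (13,7,cv); added nodes 14, 15, 16, 17, 18, 19, 20; added edges (17,3,cv); (17,14,cv); (17,16,cv); (18,5,cv); (18,14,cv); (18,15,cv); (19,7,cv); (19,15,cv); (19,16,cv); (20,14,cv); (20,15,cv); (20,16,cv); result: nodes: 0:V, 1:V, 3:V, 4:V, 5:V, 7:V, 8:T, 9:T, 14:V, 15:V, 16:V, 17:T, 18:T, 19:T, 20:T edges: (8,0,cv); (8,0,cvk); (8,4,cv); (8,7,cv); (9,0,cv); (9,0,cvk); (9,5,cv); (9,7,cv); (17,3,cv); (17,14,cv); (17,16,cv); (18,5,cv); (18,14,cv); (18,15,cv); (19,7,cv); (19,15,cv); (19,16,cv); (20,14,cv); (20,15,cv); (20,16,cv)
step 2: rule r1; match: 0->17, 1->3, 2->14, 3->16; deleted nodes 17; deleted edges (17,3,cv); (17,14,cv); (17,16,cv); added nodes 21, 22, 23, 24, 25, 26, 27; added edges (24,3,cv); (24,21,cv); (24,23,cv); (25,14,cv); (25,21,cv); (25,22,cv); (26,16,cv); (26,22,cv); (26,23,cv); (27,21,cv); (27,22,cv); (27,23,cv); result: nodes: 0:V, 1:V, 3:V, 4:V, 5:V, 7:V, 8:T, 9:T, 14:V, 15:V, 16:V, 18:T, 19:T, 20:T, 21:V, 22:V, 23:V, 24:T, 25:T, 26:T, 27:T edges: (8,0,cv); (8,0,cvk); (8,4,cv); (8,7,cv); (9,0,cv); (9,0,cvk); (9,5,cv); (9,7,cv); (18,5,cv); (18,14,cv); (18,15,cv); (19,7,cv); (19,15,cv); (19,16,cv); (20,14,cv); (20,15,cv); (20,16,cv); (24,3,cv); (24,21,cv); (24,23,cv); (25,14,cv); (25,21,cv); (25,22,cv); (26,16,cv); (26,22,cv); (26,23,cv); (27,21,cv); (27,22,cv); (27,23,cv)
final:
nodes: 0:V, 1:V, 3:V, 4:V, 5:V, 7:V, 8:T, 9:T, 14:V, 15:V, 16:V, 18:T, 19:T, 20:T, 21:V, 22:V, 23:V, 24:T, 25:T, 26:T, 27:T
edges: (8,0,cv); (8,0,cvk); (8,4,cv); (8,7,cv); (9,0,cv); (9,0,cvk); (9,5,cv); (9,7,cv); (18,5,cv); (18,14,cv); (18,15,cv); (19,7,cv); (19,15,cv); (19,16,cv); (20,14,cv); (20,15,cv); (20,16,cv); (24,3,cv); (24,21,cv); (24,23,cv); (25,14,cv); (25,21,cv); (25,22,cv); (26,16,cv); (26,22,cv); (26,23,cv); (27,21,cv); (27,22,cv); (27,23,cv)


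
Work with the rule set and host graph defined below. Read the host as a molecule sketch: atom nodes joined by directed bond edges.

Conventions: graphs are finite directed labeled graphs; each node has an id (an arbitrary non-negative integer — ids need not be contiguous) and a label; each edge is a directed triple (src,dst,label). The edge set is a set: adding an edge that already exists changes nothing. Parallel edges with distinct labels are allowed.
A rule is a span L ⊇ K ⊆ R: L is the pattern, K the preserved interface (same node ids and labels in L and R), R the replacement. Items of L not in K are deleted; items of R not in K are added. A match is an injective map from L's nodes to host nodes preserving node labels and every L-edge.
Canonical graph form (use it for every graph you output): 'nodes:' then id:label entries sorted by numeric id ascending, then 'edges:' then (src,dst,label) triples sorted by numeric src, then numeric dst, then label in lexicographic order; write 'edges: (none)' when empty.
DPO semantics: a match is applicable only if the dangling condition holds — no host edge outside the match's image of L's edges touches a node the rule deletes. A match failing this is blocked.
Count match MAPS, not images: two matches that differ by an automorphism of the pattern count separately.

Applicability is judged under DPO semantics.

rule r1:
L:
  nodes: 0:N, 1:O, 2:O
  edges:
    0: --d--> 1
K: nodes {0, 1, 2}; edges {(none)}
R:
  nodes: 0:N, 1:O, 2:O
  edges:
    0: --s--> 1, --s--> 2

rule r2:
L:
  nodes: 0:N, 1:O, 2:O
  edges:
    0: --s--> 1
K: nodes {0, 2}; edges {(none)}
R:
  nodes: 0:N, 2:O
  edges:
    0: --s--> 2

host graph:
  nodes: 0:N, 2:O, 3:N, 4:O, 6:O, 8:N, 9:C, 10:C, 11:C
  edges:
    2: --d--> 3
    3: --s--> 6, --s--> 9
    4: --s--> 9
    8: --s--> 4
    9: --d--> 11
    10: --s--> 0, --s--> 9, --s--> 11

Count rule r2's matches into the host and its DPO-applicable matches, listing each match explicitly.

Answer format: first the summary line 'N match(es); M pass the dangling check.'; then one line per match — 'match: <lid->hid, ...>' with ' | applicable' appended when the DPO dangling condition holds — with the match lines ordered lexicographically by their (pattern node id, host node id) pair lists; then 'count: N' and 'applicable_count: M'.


4 match(es); 2 pass the dangling check.
match: 0->3, 1->6, 2->2 | applicable
match: 0->3, 1->6, 2->4 | applicable
match: 0->8, 1->4, 2->2
match: 0->8, 1->4, 2->6
count: 4
applicable_count: 2


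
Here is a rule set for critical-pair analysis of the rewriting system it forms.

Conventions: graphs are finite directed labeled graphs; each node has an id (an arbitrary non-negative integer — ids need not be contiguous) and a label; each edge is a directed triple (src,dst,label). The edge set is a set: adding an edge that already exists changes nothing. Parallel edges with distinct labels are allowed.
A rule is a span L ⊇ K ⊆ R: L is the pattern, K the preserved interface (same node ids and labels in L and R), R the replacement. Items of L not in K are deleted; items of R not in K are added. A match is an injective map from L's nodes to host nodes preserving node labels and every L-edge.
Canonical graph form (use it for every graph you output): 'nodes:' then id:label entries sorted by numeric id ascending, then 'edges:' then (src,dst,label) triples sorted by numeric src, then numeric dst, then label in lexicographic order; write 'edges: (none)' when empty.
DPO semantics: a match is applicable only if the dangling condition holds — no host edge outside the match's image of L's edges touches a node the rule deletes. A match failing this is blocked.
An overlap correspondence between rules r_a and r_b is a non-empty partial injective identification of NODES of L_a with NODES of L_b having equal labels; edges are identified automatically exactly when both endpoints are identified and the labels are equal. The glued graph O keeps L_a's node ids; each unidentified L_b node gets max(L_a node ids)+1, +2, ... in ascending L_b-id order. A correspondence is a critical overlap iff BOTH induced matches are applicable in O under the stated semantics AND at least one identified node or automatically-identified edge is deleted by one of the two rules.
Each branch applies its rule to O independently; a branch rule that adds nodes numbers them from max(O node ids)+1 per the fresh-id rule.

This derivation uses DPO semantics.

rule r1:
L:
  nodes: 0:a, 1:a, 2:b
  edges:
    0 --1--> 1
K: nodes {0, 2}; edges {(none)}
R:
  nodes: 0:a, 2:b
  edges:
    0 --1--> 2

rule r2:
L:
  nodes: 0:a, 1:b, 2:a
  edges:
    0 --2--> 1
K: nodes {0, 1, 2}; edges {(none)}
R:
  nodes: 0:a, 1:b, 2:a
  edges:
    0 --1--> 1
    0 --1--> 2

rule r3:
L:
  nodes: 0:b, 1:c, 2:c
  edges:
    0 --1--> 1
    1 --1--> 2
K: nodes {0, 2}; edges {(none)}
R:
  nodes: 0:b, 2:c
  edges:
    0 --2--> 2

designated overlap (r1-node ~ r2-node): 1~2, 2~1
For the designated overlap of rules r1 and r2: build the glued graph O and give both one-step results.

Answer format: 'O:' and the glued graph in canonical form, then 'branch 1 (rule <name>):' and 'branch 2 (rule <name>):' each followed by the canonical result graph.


O:
nodes: 0:a, 1:a, 2:b, 3:a
edges: (0,1,1); (3,2,2)
branch 1 (rule r1):
nodes: 0:a, 2:b, 3:a
edges: (0,2,1); (3,2,2)
branch 2 (rule r2):
nodes: 0:a, 1:a, 2:b, 3:a
edges: (0,1,1); (3,1,1); (3,2,1)


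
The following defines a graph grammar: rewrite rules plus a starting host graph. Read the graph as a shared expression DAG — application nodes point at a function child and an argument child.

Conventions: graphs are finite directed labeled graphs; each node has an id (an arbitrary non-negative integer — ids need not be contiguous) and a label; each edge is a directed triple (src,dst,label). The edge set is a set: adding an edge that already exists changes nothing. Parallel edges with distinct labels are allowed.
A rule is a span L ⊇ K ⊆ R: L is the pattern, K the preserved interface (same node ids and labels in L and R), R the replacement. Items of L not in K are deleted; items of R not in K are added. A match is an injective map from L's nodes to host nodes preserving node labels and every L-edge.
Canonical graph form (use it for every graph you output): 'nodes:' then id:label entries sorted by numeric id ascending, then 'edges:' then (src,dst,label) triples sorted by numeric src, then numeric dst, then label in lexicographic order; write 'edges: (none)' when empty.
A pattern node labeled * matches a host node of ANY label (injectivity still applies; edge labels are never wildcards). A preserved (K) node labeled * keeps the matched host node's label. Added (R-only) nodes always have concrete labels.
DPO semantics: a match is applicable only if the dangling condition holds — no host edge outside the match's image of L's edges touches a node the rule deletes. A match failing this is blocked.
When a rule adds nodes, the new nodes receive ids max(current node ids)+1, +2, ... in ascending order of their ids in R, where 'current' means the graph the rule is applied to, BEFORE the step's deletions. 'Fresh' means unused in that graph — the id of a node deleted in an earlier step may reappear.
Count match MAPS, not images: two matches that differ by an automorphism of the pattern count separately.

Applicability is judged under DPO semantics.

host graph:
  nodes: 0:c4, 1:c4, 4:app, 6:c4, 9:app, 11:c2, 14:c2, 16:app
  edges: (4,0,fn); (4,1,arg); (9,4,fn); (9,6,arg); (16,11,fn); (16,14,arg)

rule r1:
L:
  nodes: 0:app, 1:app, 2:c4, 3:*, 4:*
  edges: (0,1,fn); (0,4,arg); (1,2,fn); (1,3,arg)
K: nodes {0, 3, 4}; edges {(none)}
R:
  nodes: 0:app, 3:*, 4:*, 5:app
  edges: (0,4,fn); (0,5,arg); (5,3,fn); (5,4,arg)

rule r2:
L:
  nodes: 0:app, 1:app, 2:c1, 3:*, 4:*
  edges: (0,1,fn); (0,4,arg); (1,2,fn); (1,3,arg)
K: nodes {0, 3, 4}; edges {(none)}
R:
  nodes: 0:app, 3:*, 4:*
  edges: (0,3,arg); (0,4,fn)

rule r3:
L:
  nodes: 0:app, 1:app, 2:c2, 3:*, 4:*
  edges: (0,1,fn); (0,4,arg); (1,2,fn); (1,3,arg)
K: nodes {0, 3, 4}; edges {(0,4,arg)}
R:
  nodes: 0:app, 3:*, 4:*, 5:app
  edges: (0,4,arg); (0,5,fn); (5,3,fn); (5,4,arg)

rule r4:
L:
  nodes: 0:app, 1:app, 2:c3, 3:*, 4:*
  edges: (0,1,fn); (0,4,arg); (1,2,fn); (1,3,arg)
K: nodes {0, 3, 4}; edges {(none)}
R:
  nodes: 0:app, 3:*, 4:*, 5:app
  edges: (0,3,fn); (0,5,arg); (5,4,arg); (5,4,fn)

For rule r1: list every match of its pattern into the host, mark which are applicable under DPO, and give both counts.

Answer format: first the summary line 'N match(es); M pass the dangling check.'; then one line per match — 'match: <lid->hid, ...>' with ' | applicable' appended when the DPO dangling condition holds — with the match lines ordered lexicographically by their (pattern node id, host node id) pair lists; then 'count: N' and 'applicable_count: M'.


1 match(es); 1 pass the dangling check.
match: 0->9, 1->4, 2->0, 3->1, 4->6 | applicable
count: 1
applicable_count: 1


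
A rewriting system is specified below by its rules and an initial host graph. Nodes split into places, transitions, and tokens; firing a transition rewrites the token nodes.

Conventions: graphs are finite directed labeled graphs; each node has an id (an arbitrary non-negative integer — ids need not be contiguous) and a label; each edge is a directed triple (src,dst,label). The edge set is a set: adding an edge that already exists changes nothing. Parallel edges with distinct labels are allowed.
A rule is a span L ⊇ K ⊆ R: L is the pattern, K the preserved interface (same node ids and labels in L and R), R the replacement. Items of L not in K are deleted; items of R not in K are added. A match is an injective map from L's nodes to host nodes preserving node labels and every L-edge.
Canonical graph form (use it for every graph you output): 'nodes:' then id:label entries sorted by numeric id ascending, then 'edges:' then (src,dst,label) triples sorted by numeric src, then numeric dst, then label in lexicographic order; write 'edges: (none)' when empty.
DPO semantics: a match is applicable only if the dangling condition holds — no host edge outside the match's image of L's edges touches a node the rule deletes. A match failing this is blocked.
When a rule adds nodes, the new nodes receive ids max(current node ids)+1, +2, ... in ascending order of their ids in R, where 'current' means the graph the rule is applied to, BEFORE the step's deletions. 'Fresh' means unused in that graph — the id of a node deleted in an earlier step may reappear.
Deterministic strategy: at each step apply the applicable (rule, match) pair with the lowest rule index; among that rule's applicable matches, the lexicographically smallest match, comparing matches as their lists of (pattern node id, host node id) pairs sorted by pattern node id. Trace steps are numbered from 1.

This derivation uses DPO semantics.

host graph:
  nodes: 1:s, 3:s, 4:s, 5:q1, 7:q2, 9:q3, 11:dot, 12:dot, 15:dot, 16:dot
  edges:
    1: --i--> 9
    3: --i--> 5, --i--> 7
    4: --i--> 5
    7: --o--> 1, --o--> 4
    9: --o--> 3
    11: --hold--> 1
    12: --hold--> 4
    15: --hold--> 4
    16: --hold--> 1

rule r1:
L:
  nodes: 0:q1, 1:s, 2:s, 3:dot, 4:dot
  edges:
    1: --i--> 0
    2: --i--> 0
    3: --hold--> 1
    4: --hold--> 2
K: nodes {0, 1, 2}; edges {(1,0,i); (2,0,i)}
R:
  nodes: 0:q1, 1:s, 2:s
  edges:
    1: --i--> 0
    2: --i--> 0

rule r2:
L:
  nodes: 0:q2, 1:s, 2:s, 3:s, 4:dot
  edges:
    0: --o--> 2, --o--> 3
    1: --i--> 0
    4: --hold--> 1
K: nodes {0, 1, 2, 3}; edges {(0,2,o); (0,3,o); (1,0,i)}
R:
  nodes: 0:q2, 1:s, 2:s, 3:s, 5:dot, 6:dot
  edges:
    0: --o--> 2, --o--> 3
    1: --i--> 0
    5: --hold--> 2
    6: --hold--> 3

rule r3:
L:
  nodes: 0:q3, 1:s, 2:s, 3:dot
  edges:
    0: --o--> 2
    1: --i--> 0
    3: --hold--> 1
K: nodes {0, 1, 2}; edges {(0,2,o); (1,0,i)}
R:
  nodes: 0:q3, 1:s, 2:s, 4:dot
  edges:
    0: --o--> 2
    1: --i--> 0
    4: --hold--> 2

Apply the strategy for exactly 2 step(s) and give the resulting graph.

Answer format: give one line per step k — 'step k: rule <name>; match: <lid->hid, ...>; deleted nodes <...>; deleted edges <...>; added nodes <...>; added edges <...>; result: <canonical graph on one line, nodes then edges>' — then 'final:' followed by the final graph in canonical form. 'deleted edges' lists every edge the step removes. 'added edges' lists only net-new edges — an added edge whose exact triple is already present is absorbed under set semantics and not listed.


step 1: rule r3; match: 0->9, 1->1, 2->3, 3->11; deleted nodes 11; deleted edges (11,1,hold); added nodes 17; added edges (17,3,hold); result: nodes: 1:s, 3:s, 4:s, 5:q1, 7:q2, 9:q3, 12:dot, 15:dot, 16:dot, 17:dot edges: (1,9,i); (3,5,i); (3,7,i); (4,5,i); (7,1,o); (7,4,o); (9,3,o); (12,4,hold); (15,4,hold); (16,1,hold); (17,3,hold)
step 2: rule r1; match: 0->5, 1->3, 2->4, 3->17, 4->12; deleted nodes 12, 17; deleted edges (12,4,hold); (17,3,hold); added nodes (none); added edges (none); result: nodes: 1:s, 3:s, 4:s, 5:q1, 7:q2, 9:q3, 15:dot, 16:dot edges: (1,9,i); (3,5,i); (3,7,i); (4,5,i); (7,1,o); (7,4,o); (9,3,o); (15,4,hold); (16,1,hold)
final:
nodes: 1:s, 3:s, 4:s, 5:q1, 7:q2, 9:q3, 15:dot, 16:dot
edges: (1,9,i); (3,5,i); (3,7,i); (4,5,i); (7,1,o); (7,4,o); (9,3,o); (15,4,hold); (16,1,hold)


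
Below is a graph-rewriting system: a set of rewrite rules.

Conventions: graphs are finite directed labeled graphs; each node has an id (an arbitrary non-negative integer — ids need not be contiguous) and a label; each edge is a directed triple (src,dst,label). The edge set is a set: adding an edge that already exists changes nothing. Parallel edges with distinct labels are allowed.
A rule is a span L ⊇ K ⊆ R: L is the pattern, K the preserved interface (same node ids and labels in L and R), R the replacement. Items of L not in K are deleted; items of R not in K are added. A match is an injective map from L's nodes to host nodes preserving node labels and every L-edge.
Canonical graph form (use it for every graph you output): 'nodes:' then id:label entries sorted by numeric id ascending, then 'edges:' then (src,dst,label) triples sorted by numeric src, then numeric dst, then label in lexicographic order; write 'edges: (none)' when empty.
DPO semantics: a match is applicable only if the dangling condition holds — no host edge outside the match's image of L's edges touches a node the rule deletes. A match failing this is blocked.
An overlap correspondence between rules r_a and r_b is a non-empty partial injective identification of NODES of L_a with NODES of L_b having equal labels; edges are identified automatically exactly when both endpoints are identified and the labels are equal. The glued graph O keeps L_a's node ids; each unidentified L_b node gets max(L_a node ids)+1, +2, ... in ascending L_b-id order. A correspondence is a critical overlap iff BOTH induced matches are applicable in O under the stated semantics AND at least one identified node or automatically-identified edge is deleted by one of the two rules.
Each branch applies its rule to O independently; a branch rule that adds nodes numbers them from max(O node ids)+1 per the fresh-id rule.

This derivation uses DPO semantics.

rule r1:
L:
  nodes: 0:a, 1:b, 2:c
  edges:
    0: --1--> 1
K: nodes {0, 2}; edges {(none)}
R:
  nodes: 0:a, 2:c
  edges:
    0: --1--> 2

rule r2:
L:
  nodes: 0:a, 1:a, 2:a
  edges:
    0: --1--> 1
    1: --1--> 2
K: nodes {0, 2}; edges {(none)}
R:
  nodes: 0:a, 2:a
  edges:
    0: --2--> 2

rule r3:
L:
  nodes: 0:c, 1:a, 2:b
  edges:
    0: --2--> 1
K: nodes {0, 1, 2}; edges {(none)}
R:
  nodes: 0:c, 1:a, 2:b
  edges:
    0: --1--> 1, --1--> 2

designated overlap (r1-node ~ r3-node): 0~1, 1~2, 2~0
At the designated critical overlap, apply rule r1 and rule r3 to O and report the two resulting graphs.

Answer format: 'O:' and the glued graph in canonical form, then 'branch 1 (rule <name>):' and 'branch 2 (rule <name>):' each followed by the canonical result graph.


O:
nodes: 0:a, 1:b, 2:c
edges: (0,1,1); (2,0,2)
branch 1 (rule r1):
nodes: 0:a, 2:c
edges: (0,2,1); (2,0,2)
branch 2 (rule r3):
nodes: 0:a, 1:b, 2:c
edges: (0,1,1); (2,0,1); (2,1,1)


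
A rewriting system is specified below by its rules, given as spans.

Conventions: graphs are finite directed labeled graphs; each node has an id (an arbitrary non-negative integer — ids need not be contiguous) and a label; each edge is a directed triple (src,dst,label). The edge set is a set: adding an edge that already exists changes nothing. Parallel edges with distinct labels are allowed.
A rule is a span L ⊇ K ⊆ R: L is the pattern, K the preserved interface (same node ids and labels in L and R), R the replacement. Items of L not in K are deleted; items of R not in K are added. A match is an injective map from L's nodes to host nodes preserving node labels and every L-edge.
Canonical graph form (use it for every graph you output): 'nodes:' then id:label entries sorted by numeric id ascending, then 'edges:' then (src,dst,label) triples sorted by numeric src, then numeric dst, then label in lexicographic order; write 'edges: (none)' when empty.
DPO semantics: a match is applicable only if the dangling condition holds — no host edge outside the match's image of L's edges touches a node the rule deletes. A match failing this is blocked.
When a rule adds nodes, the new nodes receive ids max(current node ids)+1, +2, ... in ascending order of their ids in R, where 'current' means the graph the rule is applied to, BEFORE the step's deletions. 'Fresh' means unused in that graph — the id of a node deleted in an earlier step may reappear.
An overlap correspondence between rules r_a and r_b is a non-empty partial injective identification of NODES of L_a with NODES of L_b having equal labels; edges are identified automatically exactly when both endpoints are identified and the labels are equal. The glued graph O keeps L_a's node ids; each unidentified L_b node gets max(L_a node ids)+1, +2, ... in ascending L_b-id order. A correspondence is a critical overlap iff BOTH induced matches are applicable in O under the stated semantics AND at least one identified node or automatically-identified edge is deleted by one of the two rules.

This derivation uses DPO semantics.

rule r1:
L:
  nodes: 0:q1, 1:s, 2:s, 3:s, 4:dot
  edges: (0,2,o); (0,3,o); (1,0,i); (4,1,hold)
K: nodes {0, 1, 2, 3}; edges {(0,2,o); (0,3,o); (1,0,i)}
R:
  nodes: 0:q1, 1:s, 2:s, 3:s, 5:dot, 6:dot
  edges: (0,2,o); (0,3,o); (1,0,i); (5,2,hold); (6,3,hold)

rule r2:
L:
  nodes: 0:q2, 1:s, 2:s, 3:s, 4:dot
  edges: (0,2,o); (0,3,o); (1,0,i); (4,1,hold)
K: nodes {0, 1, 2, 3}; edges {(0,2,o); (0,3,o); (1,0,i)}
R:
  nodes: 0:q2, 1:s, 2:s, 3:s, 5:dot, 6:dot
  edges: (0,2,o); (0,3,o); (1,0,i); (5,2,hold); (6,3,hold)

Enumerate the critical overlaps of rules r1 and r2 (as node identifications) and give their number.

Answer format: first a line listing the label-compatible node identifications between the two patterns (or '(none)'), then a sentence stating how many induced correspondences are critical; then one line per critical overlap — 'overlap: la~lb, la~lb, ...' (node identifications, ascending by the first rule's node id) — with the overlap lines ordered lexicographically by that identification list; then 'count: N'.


label-compatible node identifications between L(r1) and L(r2): 1~1, 1~2, 1~3, 2~1, 2~2, 2~3, 3~1, 3~2, 3~3, 4~4
7 of the induced correspondences are critical overlaps of r1 and r2.
overlap: 1~1, 2~2, 3~3, 4~4
overlap: 1~1, 2~2, 4~4
overlap: 1~1, 2~3, 3~2, 4~4
overlap: 1~1, 2~3, 4~4
overlap: 1~1, 3~2, 4~4
overlap: 1~1, 3~3, 4~4
overlap: 1~1, 4~4
count: 7


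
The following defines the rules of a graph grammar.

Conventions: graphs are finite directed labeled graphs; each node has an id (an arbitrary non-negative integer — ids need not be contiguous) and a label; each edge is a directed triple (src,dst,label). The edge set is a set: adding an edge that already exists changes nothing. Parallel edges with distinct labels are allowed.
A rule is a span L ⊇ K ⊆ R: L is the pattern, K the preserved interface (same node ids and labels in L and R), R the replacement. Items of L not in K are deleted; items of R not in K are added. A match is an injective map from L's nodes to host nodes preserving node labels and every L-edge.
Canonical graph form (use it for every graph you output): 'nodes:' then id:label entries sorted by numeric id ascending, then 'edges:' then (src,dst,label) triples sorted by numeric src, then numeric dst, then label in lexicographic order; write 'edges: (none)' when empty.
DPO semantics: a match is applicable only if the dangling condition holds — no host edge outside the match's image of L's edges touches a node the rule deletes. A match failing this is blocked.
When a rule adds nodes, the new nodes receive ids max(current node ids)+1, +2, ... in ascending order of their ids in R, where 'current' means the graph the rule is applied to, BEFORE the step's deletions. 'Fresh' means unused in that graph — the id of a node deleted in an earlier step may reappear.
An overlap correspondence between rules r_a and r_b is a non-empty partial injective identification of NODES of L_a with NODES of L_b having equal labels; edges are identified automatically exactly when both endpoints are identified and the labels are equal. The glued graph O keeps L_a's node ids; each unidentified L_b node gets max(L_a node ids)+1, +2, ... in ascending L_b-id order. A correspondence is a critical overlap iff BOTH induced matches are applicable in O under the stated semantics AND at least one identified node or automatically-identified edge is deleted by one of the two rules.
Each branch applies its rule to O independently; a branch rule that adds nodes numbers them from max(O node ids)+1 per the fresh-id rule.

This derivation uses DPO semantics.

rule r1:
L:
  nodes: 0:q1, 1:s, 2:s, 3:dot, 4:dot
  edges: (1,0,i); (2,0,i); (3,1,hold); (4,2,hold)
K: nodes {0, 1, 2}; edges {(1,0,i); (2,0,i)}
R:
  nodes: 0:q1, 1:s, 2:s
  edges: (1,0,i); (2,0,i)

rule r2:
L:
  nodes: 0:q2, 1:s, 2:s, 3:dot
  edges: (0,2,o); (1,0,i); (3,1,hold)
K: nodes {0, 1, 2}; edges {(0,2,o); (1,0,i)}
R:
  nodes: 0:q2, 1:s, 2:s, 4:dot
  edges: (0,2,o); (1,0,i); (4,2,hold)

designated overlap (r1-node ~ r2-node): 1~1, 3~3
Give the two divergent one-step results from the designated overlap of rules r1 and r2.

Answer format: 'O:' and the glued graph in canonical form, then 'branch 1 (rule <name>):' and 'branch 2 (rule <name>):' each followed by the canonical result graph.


O:
nodes: 0:q1, 1:s, 2:s, 3:dot, 4:dot, 5:q2, 6:s
edges: (1,0,i); (1,5,i); (2,0,i); (3,1,hold); (4,2,hold); (5,6,o)
branch 1 (rule r1):
nodes: 0:q1, 1:s, 2:s, 5:q2, 6:s
edges: (1,0,i); (1,5,i); (2,0,i); (5,6,o)
branch 2 (rule r2):
nodes: 0:q1, 1:s, 2:s, 4:dot, 5:q2, 6:s, 7:dot
edges: (1,0,i); (1,5,i); (2,0,i); (4,2,hold); (5,6,o); (7,6,hold)


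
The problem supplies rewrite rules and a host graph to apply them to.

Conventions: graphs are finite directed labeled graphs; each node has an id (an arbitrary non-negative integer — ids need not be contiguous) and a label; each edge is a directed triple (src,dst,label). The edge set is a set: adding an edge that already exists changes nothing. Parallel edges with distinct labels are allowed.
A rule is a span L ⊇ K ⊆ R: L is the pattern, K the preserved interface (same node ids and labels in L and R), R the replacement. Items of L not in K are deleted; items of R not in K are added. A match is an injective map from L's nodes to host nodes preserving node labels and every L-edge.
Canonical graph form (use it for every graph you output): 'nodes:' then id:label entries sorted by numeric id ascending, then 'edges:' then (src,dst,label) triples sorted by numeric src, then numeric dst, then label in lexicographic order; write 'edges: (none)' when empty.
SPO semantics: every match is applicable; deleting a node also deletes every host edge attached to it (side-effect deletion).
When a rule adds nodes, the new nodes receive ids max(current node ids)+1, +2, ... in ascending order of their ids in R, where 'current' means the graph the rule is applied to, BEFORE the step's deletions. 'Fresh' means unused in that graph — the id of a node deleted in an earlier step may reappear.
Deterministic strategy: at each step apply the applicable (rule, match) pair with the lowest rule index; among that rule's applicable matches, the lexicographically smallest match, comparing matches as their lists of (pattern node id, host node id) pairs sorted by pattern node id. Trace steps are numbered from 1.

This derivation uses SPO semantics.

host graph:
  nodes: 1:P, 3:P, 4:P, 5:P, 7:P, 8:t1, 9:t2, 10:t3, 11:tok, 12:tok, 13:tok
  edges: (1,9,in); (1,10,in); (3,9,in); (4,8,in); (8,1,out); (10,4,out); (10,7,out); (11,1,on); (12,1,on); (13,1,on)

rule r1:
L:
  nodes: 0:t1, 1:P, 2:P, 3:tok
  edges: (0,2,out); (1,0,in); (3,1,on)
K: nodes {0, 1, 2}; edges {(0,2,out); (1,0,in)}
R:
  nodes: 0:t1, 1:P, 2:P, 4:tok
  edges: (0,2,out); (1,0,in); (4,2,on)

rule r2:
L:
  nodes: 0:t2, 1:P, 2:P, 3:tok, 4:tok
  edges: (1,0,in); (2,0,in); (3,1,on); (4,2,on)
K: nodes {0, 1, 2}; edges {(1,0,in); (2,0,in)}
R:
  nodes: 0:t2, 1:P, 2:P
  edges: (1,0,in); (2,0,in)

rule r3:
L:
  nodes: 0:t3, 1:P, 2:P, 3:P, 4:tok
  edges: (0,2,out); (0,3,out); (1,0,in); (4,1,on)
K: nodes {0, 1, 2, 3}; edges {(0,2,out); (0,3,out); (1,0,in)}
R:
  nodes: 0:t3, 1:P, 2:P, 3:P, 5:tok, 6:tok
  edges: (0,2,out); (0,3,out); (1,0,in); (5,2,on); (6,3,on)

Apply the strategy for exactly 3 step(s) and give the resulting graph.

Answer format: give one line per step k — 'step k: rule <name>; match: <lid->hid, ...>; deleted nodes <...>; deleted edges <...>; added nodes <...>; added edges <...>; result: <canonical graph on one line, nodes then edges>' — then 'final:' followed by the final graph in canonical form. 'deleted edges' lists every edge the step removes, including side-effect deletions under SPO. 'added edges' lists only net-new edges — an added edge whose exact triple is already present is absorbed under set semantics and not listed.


step 1: rule r3; match: 0->10, 1->1, 2->4, 3->7, 4->11; deleted nodes 11; deleted edges (11,1,on); added nodes 14, 15; added edges (14,4,on); (15,7,on); result: nodes: 1:P, 3:P, 4:P, 5:P, 7:P, 8:t1, 9:t2, 10:t3, 12:tok, 13:tok, 14:tok, 15:tok edges: (1,9,in); (1,10,in); (3,9,in); (4,8,in); (8,1,out); (10,4,out); (10,7,out); (12,1,on); (13,1,on); (14,4,on); (15,7,on)
step 2: rule r1; match: 0->8, 1->4, 2->1, 3->14; deleted nodes 14; deleted edges (14,4,on); added nodes 16; added edges (16,1,on); result: nodes: 1:P, 3:P, 4:P, 5:P, 7:P, 8:t1, 9:t2, 10:t3, 12:tok, 13:tok, 15:tok, 16:tok edges: (1,9,in); (1,10,in); (3,9,in); (4,8,in); (8,1,out); (10,4,out); (10,7,out); (12,1,on); (13,1,on); (15,7,on); (16,1,on)
step 3: rule r3; match: 0->10, 1->1, 2->4, 3->7, 4->12; deleted nodes 12; deleted edges (12,1,on); added nodes 17, 18; added edges (17,4,on); (18,7,on); result: nodes: 1:P, 3:P, 4:P, 5:P, 7:P, 8:t1, 9:t2, 10:t3, 13:tok, 15:tok, 16:tok, 17:tok, 18:tok edges: (1,9,in); (1,10,in); (3,9,in); (4,8,in); (8,1,out); (10,4,out); (10,7,out); (13,1,on); (15,7,on); (16,1,on); (17,4,on); (18,7,on)
final:
nodes: 1:P, 3:P, 4:P, 5:P, 7:P, 8:t1, 9:t2, 10:t3, 13:tok, 15:tok, 16:tok, 17:tok, 18:tok
edges: (1,9,in); (1,10,in); (3,9,in); (4,8,in); (8,1,out); (10,4,out); (10,7,out); (13,1,on); (15,7,on); (16,1,on); (17,4,on); (18,7,on)


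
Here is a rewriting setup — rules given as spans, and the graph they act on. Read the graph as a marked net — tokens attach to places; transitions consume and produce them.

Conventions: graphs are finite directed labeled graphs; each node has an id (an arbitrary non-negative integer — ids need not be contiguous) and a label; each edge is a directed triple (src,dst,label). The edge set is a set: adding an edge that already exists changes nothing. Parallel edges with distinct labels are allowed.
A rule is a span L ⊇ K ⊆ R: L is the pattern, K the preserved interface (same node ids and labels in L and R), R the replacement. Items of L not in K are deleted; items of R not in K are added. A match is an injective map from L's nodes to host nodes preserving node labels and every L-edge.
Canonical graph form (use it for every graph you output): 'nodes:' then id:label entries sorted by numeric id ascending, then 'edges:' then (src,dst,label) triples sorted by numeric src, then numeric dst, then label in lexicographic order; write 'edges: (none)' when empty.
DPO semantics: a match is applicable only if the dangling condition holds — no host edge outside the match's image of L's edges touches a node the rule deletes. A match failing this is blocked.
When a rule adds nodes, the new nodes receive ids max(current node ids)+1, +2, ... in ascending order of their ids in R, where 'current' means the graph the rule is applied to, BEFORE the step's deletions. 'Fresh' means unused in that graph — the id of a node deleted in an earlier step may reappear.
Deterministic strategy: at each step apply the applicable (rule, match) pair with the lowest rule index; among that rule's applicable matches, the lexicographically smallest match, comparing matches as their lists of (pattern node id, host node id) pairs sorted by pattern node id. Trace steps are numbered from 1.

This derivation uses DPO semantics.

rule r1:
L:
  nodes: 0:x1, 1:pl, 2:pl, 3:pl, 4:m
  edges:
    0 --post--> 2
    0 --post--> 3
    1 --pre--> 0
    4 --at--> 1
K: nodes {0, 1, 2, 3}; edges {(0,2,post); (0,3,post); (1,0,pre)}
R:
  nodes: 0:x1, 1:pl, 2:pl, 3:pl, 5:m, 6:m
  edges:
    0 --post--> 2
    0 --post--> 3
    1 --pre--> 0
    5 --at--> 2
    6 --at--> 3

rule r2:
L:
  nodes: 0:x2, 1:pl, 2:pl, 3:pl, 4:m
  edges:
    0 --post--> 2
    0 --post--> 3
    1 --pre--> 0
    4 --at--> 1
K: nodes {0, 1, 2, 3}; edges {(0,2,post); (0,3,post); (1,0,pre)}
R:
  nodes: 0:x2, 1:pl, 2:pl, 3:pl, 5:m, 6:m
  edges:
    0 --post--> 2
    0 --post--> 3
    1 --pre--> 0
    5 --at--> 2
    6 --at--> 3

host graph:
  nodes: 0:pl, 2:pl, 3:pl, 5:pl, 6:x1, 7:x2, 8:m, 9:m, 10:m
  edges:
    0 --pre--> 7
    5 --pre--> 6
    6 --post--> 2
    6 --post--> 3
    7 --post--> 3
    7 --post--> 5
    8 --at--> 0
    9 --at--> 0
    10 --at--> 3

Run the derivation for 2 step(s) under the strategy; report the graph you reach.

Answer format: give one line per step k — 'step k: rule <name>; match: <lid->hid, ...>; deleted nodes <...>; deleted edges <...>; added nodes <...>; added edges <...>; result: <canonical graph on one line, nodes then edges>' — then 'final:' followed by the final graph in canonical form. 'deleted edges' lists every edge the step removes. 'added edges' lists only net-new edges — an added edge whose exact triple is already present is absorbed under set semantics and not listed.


step 1: rule r2; match: 0->7, 1->0, 2->3, 3->5, 4->8; deleted nodes 8; deleted edges (8,0,at); added nodes 11, 12; added edges (11,3,at); (12,5,at); result: nodes: 0:pl, 2:pl, 3:pl, 5:pl, 6:x1, 7:x2, 9:m, 10:m, 11:m, 12:m edges: (0,7,pre); (5,6,pre); (6,2,post); (6,3,post); (7,3,post); (7,5,post); (9,0,at); (10,3,at); (11,3,at); (12,5,at)
step 2: rule r1; match: 0->6, 1->5, 2->2, 3->3, 4->12; deleted nodes 12; deleted edges (12,5,at); added nodes 13, 14; added edges (13,2,at); (14,3,at); result: nodes: 0:pl, 2:pl, 3:pl, 5:pl, 6:x1, 7:x2, 9:m, 10:m, 11:m, 13:m, 14:m edges: (0,7,pre); (5,6,pre); (6,2,post); (6,3,post); (7,3,post); (7,5,post); (9,0,at); (10,3,at); (11,3,at); (13,2,at); (14,3,at)
final:
nodes: 0:pl, 2:pl, 3:pl, 5:pl, 6:x1, 7:x2, 9:m, 10:m, 11:m, 13:m, 14:m
edges: (0,7,pre); (5,6,pre); (6,2,post); (6,3,post); (7,3,post); (7,5,post); (9,0,at); (10,3,at); (11,3,at); (13,2,at); (14,3,at)
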